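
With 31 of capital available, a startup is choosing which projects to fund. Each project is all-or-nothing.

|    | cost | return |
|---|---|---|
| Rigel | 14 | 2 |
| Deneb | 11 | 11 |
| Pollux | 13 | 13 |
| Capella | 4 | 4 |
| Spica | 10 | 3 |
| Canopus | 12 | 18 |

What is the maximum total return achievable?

Allowing fractional choices, the relaxed optimum would be about 37.0, but projects are indivisible.
Deneb + Capella + Canopus: cost 11 + 4 + 12 = 27 ≤ 31, return 11 + 4 + 18 = 33.
Pollux + Capella + Canopus: cost 13 + 4 + 12 = 29 ≤ 31, return 13 + 4 + 18 = 35.
Pollux + Canopus: cost 13 + 12 = 25 ≤ 31, return 13 + 18 = 31.
Best is Pollux, Capella, and Canopus with total return 35.

35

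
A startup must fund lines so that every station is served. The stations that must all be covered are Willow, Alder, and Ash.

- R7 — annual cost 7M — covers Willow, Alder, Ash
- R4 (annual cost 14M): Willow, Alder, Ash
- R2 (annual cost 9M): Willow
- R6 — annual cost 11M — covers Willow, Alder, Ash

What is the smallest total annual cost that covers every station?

R7 alone covers Willow, Alder, Ash — every station.
Total annual cost: 7.

7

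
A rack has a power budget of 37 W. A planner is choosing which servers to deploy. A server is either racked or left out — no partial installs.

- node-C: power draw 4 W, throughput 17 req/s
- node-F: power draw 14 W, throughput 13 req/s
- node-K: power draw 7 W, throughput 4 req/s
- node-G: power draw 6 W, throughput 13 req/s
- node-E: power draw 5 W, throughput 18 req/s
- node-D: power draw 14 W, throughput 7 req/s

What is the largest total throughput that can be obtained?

Allowing fractional choices, the relaxed optimum would be about 65.5, but servers are indivisible.
node-C + node-F + node-G + node-E: power draw 4 + 14 + 6 + 5 = 29 ≤ 37, throughput 17 + 13 + 13 + 18 = 61.
node-C + node-F + node-K + node-G + node-E: power draw 4 + 14 + 7 + 6 + 5 = 36 ≤ 37, throughput 17 + 13 + 4 + 13 + 18 = 65.
Best is node-C, node-F, node-K, node-G, and node-E with total throughput 65.

65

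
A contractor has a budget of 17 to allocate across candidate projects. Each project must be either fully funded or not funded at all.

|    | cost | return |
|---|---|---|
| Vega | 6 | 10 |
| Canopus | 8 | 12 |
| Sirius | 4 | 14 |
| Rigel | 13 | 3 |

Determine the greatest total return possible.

This is a 0-1 knapsack instance.
Take Canopus and Sirius: cost 8 + 4 = 12 ≤ 17, return 12 + 14 = 26.
No other feasible combination does better.

26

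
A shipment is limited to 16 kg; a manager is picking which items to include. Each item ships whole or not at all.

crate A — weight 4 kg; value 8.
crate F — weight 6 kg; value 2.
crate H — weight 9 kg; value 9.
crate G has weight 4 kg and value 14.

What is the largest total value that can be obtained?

This is a 0-1 knapsack instance.
crate A + crate F + crate G: weight 4 + 6 + 4 = 14 ≤ 16, value 8 + 2 + 14 = 24.
crate A + crate G: weight 4 + 4 = 8 ≤ 16, value 8 + 14 = 22.
crate H + crate G: weight 9 + 4 = 13 ≤ 16, value 9 + 14 = 23.
Best is crate A, crate F, and crate G with total value 24.

24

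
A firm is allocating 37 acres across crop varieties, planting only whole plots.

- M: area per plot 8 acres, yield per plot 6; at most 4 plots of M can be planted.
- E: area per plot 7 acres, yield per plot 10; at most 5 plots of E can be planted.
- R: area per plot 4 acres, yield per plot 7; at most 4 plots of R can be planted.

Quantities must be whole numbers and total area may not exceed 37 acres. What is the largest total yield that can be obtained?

58

Take 3×E and 4×R: area 37 ≤ 37, yield 3·10 + 4·7 = 58.
R has the best ratio (7/4) and is taken to its limit of 4; remaining capacity is filled optimally with the others.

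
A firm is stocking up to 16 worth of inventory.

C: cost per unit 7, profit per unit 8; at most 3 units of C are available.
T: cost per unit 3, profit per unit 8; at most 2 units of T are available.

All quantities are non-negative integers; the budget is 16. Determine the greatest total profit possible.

24

T has the best ratio (8/3); taking only T gives at most 2×8 = 16 (stopped by the supply cap of 2).
Mixing does better — 1×C and 2×T: cost 13 ≤ 16, profit 1·8 + 2·8 = 24.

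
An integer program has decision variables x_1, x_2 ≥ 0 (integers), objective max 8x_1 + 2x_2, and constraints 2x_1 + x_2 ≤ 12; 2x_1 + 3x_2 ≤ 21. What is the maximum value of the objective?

48

(x_1,x_2)=(6,0): 2·6+1·0=12≤12, 2·6+3·0=12≤21, objective 48.
(x_1,x_2)=(5,1): 2·5+1·1=11≤12, 2·5+3·1=13≤21, objective 42.
(x_1,x_2)=(5,0): 2·5+1·0=10≤12, 2·5+3·0=10≤21, objective 40.
No feasible integer point exceeds 48.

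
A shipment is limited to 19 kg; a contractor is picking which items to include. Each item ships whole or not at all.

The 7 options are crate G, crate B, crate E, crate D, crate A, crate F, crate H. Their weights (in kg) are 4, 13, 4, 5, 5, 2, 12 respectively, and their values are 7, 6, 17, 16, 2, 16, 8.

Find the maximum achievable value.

Allowing fractional choices, the relaxed optimum would be about 58.7, but items are indivisible.
crate E + crate D + crate F: weight 4 + 5 + 2 = 11 ≤ 19, value 17 + 16 + 16 = 49.
crate G + crate E + crate D + crate F: weight 4 + 4 + 5 + 2 = 15 ≤ 19, value 7 + 17 + 16 + 16 = 56.
crate E + crate D + crate A + crate F: weight 4 + 5 + 5 + 2 = 16 ≤ 19, value 17 + 16 + 2 + 16 = 51.
Best is crate G, crate E, crate D, and crate F with total value 56.

56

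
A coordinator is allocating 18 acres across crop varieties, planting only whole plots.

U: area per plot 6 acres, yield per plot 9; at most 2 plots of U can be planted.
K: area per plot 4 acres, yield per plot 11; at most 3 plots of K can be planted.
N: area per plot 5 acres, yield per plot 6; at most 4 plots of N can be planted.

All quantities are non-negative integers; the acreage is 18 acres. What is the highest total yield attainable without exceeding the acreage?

42

This is a bounded integer knapsack.
K has the best ratio (11/4); taking only K gives at most 3×11 = 33 (stopped by the supply cap of 3).
Mixing does better — 1×U and 3×K: area 18 ≤ 18, yield 1·9 + 3·11 = 42.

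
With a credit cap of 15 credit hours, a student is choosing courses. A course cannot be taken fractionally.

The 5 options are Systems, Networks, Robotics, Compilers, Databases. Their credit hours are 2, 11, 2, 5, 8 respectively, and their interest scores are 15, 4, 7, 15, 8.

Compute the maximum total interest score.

38

Systems + Compilers + Databases: credit hours 2 + 5 + 8 = 15 ≤ 15, interest score 15 + 15 + 8 = 38.
Systems + Robotics + Compilers: credit hours 2 + 2 + 5 = 9 ≤ 15, interest score 15 + 7 + 15 = 37.
Best is Systems, Compilers, and Databases with total interest score 38.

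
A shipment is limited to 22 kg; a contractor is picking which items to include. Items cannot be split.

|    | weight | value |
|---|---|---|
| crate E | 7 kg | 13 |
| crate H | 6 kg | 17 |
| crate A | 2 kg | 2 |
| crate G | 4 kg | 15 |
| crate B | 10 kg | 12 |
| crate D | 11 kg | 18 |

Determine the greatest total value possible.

50

This is a 0-1 knapsack instance.
Allowing fractional choices, the relaxed optimum would be about 53.2, but items are indivisible.
crate H + crate G + crate D: weight 6 + 4 + 11 = 21 ≤ 22, value 17 + 15 + 18 = 50.
crate E + crate H + crate A + crate G: weight 7 + 6 + 2 + 4 = 19 ≤ 22, value 13 + 17 + 2 + 15 = 47.
Best is crate H, crate G, and crate D with total value 50.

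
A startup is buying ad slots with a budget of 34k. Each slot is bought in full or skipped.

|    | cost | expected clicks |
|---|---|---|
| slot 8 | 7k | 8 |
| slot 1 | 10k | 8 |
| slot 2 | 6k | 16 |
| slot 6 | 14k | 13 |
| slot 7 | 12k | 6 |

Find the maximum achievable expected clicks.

This is an integer program with binary decision variables.
Take slot 8, slot 2, and slot 6: cost 7 + 6 + 14 = 27 ≤ 34, expected clicks 8 + 16 + 13 = 37.
No feasible combination exceeds this.

37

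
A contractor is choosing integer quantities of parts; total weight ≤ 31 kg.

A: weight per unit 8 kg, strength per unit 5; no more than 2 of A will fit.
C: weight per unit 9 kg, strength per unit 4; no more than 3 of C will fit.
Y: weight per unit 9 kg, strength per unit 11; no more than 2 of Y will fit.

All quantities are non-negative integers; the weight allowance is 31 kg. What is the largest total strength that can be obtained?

27

Take 1×A and 2×Y: weight 26 ≤ 31, strength 1·5 + 2·11 = 27.
Y has the best ratio (11/9) and is taken to its limit of 2; remaining capacity is filled optimally with the others.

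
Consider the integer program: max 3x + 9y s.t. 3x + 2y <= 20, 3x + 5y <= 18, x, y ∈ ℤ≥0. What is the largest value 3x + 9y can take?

(x,y)=(1,3) is feasible, giving 30.
(x,y)=(0,3) is feasible, giving 27.
No feasible integer point exceeds 30.

30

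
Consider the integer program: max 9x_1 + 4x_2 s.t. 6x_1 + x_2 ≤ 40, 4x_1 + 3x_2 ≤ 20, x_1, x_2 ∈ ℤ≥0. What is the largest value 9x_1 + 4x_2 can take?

(x_1,x_2)=(5,0): 6·5+1·0=30≤40, 4·5+3·0=20≤20, objective 45.
(x_1,x_2)=(4,1): 6·4+1·1=25≤40, 4·4+3·1=19≤20, objective 40.
The best lattice point is (5,0), giving 45.

45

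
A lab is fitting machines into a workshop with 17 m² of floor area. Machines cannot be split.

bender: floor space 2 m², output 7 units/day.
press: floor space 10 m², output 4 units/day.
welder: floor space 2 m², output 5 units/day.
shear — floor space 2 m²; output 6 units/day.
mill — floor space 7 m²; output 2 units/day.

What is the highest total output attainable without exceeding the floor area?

Take bender, press, welder, and shear: floor space 2 + 10 + 2 + 2 = 16 ≤ 17, output 7 + 4 + 5 + 6 = 22.
No other feasible combination does better.

22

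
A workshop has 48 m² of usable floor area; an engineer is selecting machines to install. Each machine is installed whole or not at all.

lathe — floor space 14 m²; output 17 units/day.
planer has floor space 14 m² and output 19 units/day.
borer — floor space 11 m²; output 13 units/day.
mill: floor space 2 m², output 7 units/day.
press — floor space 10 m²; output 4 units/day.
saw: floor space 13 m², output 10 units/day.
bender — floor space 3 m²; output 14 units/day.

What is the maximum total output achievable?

70

lathe + planer + borer + mill + bender: floor space 14 + 14 + 11 + 2 + 3 = 44 ≤ 48, output 17 + 19 + 13 + 7 + 14 = 70.
lathe + planer + mill + saw + bender: floor space 14 + 14 + 2 + 13 + 3 = 46 ≤ 48, output 17 + 19 + 7 + 10 + 14 = 67.
lathe + planer + borer + bender: floor space 14 + 14 + 11 + 3 = 42 ≤ 48, output 17 + 19 + 13 + 14 = 63.
Best is lathe, planer, borer, mill, and bender with total output 70.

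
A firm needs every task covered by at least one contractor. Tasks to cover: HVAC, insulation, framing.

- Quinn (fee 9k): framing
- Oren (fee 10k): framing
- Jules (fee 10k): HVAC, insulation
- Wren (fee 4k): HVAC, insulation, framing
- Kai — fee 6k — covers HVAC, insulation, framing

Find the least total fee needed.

4

This is a weighted set-cover instance.
Wren alone covers HVAC, insulation, framing — every task.
Total fee: 4.
No cover costs less than 4.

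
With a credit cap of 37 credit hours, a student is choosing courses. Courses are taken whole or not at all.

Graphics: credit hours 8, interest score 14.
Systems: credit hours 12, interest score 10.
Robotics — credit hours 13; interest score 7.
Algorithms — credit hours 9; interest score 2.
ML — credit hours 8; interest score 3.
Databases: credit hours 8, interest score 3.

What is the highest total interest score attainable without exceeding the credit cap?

31

Allowing fractional choices, the relaxed optimum would be about 32.5, but courses are indivisible.
Graphics + Systems + Robotics: credit hours 8 + 12 + 13 = 33 ≤ 37, interest score 14 + 10 + 7 = 31.
Graphics + Systems + ML + Databases: credit hours 8 + 12 + 8 + 8 = 36 ≤ 37, interest score 14 + 10 + 3 + 3 = 30.
Best is Graphics, Systems, and Robotics with total interest score 31.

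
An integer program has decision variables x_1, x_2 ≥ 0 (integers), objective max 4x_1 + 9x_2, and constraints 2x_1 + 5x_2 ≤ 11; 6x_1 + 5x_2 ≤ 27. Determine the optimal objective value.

21

(x_1,x_2)=(3,1): 2·3+5·1=11≤11, 6·3+5·1=23≤27, objective 21.
(x_1,x_2)=(2,1): 2·2+5·1=9≤11, 6·2+5·1=17≤27, objective 17.
(x_1,x_2)=(4,0): 2·4+5·0=8≤11, 6·4+5·0=24≤27, objective 16.
(x_1,x_2)=(3,0): 2·3+5·0=6≤11, 6·3+5·0=18≤27, objective 12.
The best lattice point is (3,1), giving 21.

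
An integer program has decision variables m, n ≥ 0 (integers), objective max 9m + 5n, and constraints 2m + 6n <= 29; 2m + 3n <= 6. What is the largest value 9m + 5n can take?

(m,n)=(3,0) is feasible, giving 27.
(m,n)=(2,0) is feasible, giving 18.
The best lattice point is (3,0), giving 27.

27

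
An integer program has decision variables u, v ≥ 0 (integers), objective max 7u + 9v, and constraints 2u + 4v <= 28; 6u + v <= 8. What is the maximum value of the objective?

63

The continuous relaxation peaks at (0.182, 6.91) with value 63.45; rounding to a feasible lattice point costs some objective.
(u,v)=(0,7): 2·0+4·7=28≤28, 6·0+1·7=7≤8, objective 63.
(u,v)=(0,6): 2·0+4·6=24≤28, 6·0+1·6=6≤8, objective 54.
(u,v)=(0,5): 2·0+4·5=20≤28, 6·0+1·5=5≤8, objective 45.
No feasible integer point exceeds 63.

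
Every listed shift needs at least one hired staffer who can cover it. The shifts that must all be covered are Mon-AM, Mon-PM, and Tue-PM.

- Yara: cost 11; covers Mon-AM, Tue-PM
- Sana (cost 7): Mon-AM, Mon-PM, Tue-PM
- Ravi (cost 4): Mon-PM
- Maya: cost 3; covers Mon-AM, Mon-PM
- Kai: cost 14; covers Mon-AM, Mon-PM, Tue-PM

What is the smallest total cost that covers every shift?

This is a weighted set-cover instance.
The greedy cost-per-new-shift heuristic would pick Maya and Sana for 10, but a cheaper cover exists.
Sana alone covers Mon-AM, Mon-PM, Tue-PM — every shift.
Total cost: 7.
No cover costs less than 7.

7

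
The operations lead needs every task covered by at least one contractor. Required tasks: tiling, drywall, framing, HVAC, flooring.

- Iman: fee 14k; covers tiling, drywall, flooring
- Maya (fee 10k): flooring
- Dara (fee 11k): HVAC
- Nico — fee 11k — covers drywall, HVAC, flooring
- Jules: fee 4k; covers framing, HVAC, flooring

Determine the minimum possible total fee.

Choose Iman and Jules: together they cover tiling, drywall, framing, HVAC, flooring — every task.
Total fee: 14 + 4 = 18.
No cover costs less than 18.

18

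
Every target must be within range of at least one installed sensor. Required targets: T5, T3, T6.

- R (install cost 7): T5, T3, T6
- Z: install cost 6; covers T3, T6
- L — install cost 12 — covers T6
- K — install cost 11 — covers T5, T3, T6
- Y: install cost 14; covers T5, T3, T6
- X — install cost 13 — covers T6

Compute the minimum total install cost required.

R alone covers T5, T3, T6 — every target.
Total install cost: 7.
No cover costs less than 7.

7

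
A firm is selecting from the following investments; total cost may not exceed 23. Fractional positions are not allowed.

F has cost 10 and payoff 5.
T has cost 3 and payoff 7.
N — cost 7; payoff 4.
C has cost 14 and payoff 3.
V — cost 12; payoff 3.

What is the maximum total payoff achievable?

16

This is a 0-1 knapsack instance.
Take F, T, and N: cost 10 + 3 + 7 = 20 ≤ 23, payoff 5 + 7 + 4 = 16.
No other feasible combination does better.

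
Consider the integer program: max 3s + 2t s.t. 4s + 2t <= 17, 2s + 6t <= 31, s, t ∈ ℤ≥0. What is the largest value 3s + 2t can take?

14

(s,t)=(2,4) is feasible, giving 14.
(s,t)=(2,3) is feasible, giving 12.
(s,t)=(1,4) is feasible, giving 11.
The best lattice point is (2,4), giving 14.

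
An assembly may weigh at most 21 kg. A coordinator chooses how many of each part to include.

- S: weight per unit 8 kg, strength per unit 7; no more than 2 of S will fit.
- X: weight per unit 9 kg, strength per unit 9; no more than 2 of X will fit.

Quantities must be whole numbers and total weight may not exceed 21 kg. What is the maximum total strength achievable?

This is a bounded integer knapsack.
X has the best ratio (9/9); taking only X gives at most 2×9 = 18 (stopped by the weight limit).
Optimal: 2×X: weight 18 ≤ 21, strength 2·9 = 18.

18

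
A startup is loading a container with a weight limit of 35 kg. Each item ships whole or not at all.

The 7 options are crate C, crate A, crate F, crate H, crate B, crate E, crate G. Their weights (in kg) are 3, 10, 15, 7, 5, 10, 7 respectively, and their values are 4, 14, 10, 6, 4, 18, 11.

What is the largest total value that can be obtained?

This is a 0-1 knapsack instance.
Allowing fractional choices, the relaxed optimum would be about 51.3, but items are indivisible.
crate C + crate A + crate E + crate G: weight 3 + 10 + 10 + 7 = 30 ≤ 35, value 4 + 14 + 18 + 11 = 47.
crate A + crate H + crate E + crate G: weight 10 + 7 + 10 + 7 = 34 ≤ 35, value 14 + 6 + 18 + 11 = 49.
crate C + crate A + crate B + crate E + crate G: weight 3 + 10 + 5 + 10 + 7 = 35 ≤ 35, value 4 + 14 + 4 + 18 + 11 = 51.
Best is crate C, crate A, crate B, crate E, and crate G with total value 51.

51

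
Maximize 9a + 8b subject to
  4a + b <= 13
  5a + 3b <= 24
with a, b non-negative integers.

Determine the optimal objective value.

(a,b)=(0,8) is feasible, giving 64.
(a,b)=(0,7) is feasible, giving 56.
No feasible integer point exceeds 64.

64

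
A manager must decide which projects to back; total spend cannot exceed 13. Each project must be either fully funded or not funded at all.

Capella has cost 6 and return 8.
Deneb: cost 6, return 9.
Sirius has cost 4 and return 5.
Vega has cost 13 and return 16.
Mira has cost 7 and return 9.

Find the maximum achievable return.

18

Allowing fractional choices, the relaxed optimum would be about 18.3, but projects are indivisible.
Deneb + Mira: cost 6 + 7 = 13 ≤ 13, return 9 + 9 = 18.
Capella + Deneb: cost 6 + 6 = 12 ≤ 13, return 8 + 9 = 17.
Capella + Mira: cost 6 + 7 = 13 ≤ 13, return 8 + 9 = 17.
Best is Deneb and Mira with total return 18.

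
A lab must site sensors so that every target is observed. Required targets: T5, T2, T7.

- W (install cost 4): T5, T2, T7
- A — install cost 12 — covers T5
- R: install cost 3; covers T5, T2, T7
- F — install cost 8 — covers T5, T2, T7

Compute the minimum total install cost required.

R alone covers T5, T2, T7 — every target.
Total install cost: 3.
No cover costs less than 3.

3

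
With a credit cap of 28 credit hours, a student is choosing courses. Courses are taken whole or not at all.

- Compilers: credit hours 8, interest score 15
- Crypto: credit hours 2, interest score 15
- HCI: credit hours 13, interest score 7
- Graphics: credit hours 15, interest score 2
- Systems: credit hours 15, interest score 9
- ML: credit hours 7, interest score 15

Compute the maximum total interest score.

45

Allowing fractional choices, the relaxed optimum would be about 51.6, but courses are indivisible.
Crypto + Systems + ML: credit hours 2 + 15 + 7 = 24 ≤ 28, interest score 15 + 9 + 15 = 39.
Compilers + Crypto + ML: credit hours 8 + 2 + 7 = 17 ≤ 28, interest score 15 + 15 + 15 = 45.
Best is Compilers, Crypto, and ML with total interest score 45.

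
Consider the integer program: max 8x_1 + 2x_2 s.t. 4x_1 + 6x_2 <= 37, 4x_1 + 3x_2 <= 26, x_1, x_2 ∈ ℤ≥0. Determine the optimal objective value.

The continuous relaxation peaks at (6.5, 0) with value 52.00; rounding to a feasible lattice point costs some objective.
(x_1,x_2)=(6,0) is feasible, giving 48.
(x_1,x_2)=(5,1) is feasible, giving 42.
(x_1,x_2)=(5,0) is feasible, giving 40.
No feasible integer point exceeds 48.

48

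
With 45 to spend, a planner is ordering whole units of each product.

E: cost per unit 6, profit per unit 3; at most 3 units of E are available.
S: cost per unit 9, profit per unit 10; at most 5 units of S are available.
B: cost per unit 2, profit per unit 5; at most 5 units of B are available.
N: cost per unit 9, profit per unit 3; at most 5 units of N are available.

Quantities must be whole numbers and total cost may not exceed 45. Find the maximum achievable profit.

Take 4×S and 4×B: cost 44 ≤ 45, profit 4·10 + 4·5 = 60.
No other integer combination yields more.

60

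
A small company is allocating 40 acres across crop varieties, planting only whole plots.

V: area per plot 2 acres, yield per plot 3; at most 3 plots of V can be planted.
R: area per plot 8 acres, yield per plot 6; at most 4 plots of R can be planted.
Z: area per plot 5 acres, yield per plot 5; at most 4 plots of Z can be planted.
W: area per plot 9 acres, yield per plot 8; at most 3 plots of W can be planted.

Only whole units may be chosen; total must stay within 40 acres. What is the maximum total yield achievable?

40

1×V, 4×Z, and 2×W: area 40 ≤ 40, yield 1·3 + 4·5 + 2·8 = 39.
3×V, 3×Z, and 2×W: area 39 ≤ 40, yield 3·3 + 3·5 + 2·8 = 40.
Best is 40.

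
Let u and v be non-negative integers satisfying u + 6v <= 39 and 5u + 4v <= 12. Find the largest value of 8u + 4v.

16

The continuous relaxation peaks at (2.4, 0) with value 19.20; rounding to a feasible lattice point costs some objective.
(u,v)=(2,0): 1·2+6·0=2≤39, 5·2+4·0=10≤12, objective 16.
(u,v)=(1,1): 1·1+6·1=7≤39, 5·1+4·1=9≤12, objective 12.
(u,v)=(1,0): 1·1+6·0=1≤39, 5·1+4·0=5≤12, objective 8.
Maximum is 16 at (u,v)=(2,0).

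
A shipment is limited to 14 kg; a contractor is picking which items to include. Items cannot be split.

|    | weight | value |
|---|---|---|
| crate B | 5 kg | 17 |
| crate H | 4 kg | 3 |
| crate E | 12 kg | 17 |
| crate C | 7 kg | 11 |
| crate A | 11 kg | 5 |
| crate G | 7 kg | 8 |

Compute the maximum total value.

crate B + crate G: weight 5 + 7 = 12 ≤ 14, value 17 + 8 = 25.
crate B + crate H: weight 5 + 4 = 9 ≤ 14, value 17 + 3 = 20.
crate B + crate C: weight 5 + 7 = 12 ≤ 14, value 17 + 11 = 28.
Best is crate B and crate C with total value 28.

28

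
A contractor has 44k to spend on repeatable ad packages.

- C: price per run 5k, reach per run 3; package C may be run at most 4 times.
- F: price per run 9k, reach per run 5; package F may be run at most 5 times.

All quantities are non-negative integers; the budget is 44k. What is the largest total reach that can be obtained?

C has the best ratio (3/5); taking only C gives at most 4×3 = 12 (stopped by the supply cap of 4).
Mixing does better — 3×C and 3×F: price 42 ≤ 44, reach 3·3 + 3·5 = 24.

24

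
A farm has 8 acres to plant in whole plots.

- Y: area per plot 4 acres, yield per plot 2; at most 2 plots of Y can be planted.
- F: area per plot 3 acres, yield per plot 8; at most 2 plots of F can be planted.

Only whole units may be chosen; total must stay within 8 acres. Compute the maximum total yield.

16

F has the best ratio (8/3); taking only F gives at most 2×8 = 16 (stopped by the area limit).
Optimal: 2×F: area 6 ≤ 8, yield 2·8 = 16.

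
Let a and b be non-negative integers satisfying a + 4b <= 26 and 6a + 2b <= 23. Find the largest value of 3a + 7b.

45

(a,b)=(1,6): 1·1+4·6=25≤26, 6·1+2·6=18≤23, objective 45.
(a,b)=(0,6): 1·0+4·6=24≤26, 6·0+2·6=12≤23, objective 42.
No feasible integer point exceeds 45.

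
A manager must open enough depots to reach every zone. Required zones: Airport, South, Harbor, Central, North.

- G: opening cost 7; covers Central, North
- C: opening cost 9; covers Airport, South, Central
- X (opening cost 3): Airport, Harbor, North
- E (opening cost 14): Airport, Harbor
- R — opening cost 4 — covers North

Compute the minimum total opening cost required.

This is an integer covering problem.
Choose C and X: together they cover Airport, South, Harbor, Central, North — every zone.
Total opening cost: 9 + 3 = 12.
No cover costs less than 12.

12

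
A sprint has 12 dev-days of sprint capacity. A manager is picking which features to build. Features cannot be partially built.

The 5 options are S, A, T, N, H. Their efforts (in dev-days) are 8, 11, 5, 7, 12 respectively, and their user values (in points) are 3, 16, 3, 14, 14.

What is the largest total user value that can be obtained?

17

A: effort 11 ≤ 12, user value 16.
T + N: effort 5 + 7 = 12 ≤ 12, user value 3 + 14 = 17.
N: effort 7 ≤ 12, user value 14.
Best is T and N with total user value 17.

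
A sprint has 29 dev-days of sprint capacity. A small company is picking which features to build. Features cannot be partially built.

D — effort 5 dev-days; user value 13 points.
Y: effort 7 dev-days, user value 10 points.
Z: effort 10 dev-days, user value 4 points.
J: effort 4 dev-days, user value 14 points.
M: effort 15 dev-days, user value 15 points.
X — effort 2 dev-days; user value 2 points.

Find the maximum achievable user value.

Allowing fractional choices, the relaxed optimum would be about 50.0, but features are indivisible.
D + Y + Z + J + X: effort 5 + 7 + 10 + 4 + 2 = 28 ≤ 29, user value 13 + 10 + 4 + 14 + 2 = 43.
D + J + M + X: effort 5 + 4 + 15 + 2 = 26 ≤ 29, user value 13 + 14 + 15 + 2 = 44.
Best is D, J, M, and X with total user value 44.

44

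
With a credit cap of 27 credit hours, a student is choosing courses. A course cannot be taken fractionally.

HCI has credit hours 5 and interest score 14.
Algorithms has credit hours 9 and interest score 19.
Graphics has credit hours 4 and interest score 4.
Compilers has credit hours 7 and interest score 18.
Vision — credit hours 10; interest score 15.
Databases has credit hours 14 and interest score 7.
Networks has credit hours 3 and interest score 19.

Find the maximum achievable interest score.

Take HCI, Algorithms, Compilers, and Networks: credit hours 5 + 9 + 7 + 3 = 24 ≤ 27, interest score 14 + 19 + 18 + 19 = 70.
No other feasible combination does better.

70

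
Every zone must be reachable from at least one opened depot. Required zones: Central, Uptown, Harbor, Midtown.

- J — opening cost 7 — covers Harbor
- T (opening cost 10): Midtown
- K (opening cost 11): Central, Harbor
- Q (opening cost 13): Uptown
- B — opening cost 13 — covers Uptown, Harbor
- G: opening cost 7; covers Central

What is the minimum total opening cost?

Choose T, B, and G: together they cover Central, Uptown, Harbor, Midtown — every zone.
Total opening cost: 10 + 13 + 7 = 30.

30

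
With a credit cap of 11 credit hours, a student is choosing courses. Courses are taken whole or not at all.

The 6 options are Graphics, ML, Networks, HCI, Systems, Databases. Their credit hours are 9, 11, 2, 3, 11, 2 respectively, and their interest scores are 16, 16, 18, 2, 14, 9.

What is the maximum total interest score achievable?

This is a 0-1 knapsack instance.
Take Graphics and Networks: credit hours 9 + 2 = 11 ≤ 11, interest score 16 + 18 = 34.
No other feasible combination does better.

34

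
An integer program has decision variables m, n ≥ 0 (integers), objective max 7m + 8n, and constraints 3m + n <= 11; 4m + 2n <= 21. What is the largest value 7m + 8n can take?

(m,n)=(0,10): 3·0+1·10=10≤11, 4·0+2·10=20≤21, objective 80.
(m,n)=(0,9): 3·0+1·9=9≤11, 4·0+2·9=18≤21, objective 72.
No feasible integer point exceeds 80.

80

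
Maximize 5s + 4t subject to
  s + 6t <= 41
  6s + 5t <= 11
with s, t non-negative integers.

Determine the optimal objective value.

(s,t)=(1,1): 1·1+6·1=7≤41, 6·1+5·1=11≤11, objective 9.
(s,t)=(0,2): 1·0+6·2=12≤41, 6·0+5·2=10≤11, objective 8.
(s,t)=(1,0): 1·1+6·0=1≤41, 6·1+5·0=6≤11, objective 5.
Maximum is 9 at (s,t)=(1,1).

9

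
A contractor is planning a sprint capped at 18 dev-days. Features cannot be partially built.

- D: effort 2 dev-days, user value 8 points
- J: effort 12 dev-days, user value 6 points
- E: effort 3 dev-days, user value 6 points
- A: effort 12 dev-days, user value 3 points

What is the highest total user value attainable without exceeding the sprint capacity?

Allowing fractional choices, the relaxed optimum would be about 20.2, but features are indivisible.
D + E + A: effort 2 + 3 + 12 = 17 ≤ 18, user value 8 + 6 + 3 = 17.
D + J + E: effort 2 + 12 + 3 = 17 ≤ 18, user value 8 + 6 + 6 = 20.
Best is D, J, and E with total user value 20.

20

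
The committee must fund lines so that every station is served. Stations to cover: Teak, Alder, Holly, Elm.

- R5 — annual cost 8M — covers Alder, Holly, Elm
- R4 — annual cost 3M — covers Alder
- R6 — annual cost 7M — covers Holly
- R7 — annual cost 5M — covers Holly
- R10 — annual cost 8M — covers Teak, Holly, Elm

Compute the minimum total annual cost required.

11

This is an integer covering problem.
The greedy cost-per-new-station heuristic would pick R5 and R10 for 16, but a cheaper cover exists.
Choose R4 and R10: together they cover Teak, Alder, Holly, Elm — every station.
Total annual cost: 3 + 8 = 11.
No cover costs less than 11.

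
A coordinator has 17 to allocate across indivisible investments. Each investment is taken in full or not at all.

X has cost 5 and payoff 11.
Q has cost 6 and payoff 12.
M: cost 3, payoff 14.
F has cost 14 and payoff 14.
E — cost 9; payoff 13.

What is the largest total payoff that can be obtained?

Allowing fractional choices, the relaxed optimum would be about 41.3, but investments are indivisible.
X + Q + M: cost 5 + 6 + 3 = 14 ≤ 17, payoff 11 + 12 + 14 = 37.
X + M + E: cost 5 + 3 + 9 = 17 ≤ 17, payoff 11 + 14 + 13 = 38.
M + F: cost 3 + 14 = 17 ≤ 17, payoff 14 + 14 = 28.
Best is X, M, and E with total payoff 38.

38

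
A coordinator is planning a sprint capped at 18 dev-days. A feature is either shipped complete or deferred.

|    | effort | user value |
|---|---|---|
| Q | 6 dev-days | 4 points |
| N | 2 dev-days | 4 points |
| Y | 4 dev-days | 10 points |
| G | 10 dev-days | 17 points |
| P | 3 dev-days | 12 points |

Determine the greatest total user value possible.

Allowing fractional choices, the relaxed optimum would be about 41.3, but features are indivisible.
N + G + P: effort 2 + 10 + 3 = 15 ≤ 18, user value 4 + 17 + 12 = 33.
Y + G + P: effort 4 + 10 + 3 = 17 ≤ 18, user value 10 + 17 + 12 = 39.
Best is Y, G, and P with total user value 39.

39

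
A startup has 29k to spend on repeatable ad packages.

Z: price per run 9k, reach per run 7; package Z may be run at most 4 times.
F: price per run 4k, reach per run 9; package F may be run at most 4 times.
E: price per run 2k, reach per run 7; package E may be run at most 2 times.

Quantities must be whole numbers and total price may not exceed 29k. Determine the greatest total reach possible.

1×Z, 4×F, and 2×E: price 29 ≤ 29, reach 1·7 + 4·9 + 2·7 = 57.
4×F and 2×E: price 20 ≤ 29, reach 4·9 + 2·7 = 50.
Best is 57.

57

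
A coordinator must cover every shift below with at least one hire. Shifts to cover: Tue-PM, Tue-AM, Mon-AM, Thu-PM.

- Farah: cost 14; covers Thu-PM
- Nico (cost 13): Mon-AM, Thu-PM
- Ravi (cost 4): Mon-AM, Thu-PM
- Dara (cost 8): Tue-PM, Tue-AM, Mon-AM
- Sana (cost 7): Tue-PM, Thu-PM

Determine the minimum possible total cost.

12

This is a weighted set-cover instance.
Choose Ravi and Dara: together they cover Tue-PM, Tue-AM, Mon-AM, Thu-PM — every shift.
Total cost: 4 + 8 = 12.
No cover costs less than 12.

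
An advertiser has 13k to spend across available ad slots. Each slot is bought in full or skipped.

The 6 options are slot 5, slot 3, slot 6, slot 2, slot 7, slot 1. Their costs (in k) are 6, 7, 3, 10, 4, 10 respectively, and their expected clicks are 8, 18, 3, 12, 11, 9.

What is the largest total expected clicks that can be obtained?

29

slot 5 + slot 3: cost 6 + 7 = 13 ≤ 13, expected clicks 8 + 18 = 26.
slot 5 + slot 6 + slot 7: cost 6 + 3 + 4 = 13 ≤ 13, expected clicks 8 + 3 + 11 = 22.
slot 3 + slot 7: cost 7 + 4 = 11 ≤ 13, expected clicks 18 + 11 = 29.
Best is slot 3 and slot 7 with total expected clicks 29.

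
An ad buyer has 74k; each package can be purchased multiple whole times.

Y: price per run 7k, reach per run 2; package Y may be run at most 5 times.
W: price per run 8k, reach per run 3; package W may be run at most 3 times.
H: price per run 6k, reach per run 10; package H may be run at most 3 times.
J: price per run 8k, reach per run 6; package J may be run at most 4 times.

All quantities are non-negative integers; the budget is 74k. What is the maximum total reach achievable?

This is a bounded integer knapsack.
H has the best ratio (10/6); taking only H gives at most 3×10 = 30 (stopped by the supply cap of 3).
Mixing does better — 3×W, 3×H, and 4×J: price 74 ≤ 74, reach 3·3 + 3·10 + 4·6 = 63.

63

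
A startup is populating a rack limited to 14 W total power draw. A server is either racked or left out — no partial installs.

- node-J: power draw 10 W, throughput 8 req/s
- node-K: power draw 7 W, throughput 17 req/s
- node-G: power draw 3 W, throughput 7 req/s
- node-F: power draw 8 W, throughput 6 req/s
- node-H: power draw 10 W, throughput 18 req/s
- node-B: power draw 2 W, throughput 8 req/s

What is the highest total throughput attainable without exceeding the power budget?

Allowing fractional choices, the relaxed optimum would be about 35.6, but servers are indivisible.
node-K + node-G + node-B: power draw 7 + 3 + 2 = 12 ≤ 14, throughput 17 + 7 + 8 = 32.
node-H + node-B: power draw 10 + 2 = 12 ≤ 14, throughput 18 + 8 = 26.
node-K + node-B: power draw 7 + 2 = 9 ≤ 14, throughput 17 + 8 = 25.
Best is node-K, node-G, and node-B with total throughput 32.

32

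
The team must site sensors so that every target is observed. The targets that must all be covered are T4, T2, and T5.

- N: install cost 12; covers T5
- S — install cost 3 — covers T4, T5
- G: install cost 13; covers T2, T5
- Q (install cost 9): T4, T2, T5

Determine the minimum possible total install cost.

The greedy cost-per-new-target heuristic would pick S and Q for 12, but a cheaper cover exists.
Q alone covers T4, T2, T5 — every target.
Total install cost: 9.
No cover costs less than 9.

9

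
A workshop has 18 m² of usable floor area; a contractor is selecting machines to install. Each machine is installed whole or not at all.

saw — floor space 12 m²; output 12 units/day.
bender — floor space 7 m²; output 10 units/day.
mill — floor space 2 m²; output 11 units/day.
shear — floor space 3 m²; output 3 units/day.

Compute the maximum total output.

Allowing fractional choices, the relaxed optimum would be about 30.0, but machines are indivisible.
bender + mill + shear: floor space 7 + 2 + 3 = 12 ≤ 18, output 10 + 11 + 3 = 24.
saw + mill + shear: floor space 12 + 2 + 3 = 17 ≤ 18, output 12 + 11 + 3 = 26.
Best is saw, mill, and shear with total output 26.

26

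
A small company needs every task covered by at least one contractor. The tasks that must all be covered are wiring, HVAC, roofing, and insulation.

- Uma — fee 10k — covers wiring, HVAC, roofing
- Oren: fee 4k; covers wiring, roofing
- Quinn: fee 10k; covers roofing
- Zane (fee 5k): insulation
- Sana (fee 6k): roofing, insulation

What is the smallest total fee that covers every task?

This is a weighted set-cover instance.
The greedy cost-per-new-task heuristic would pick Oren, Zane, and Uma for 19, but a cheaper cover exists.
Choose Uma and Zane: together they cover wiring, HVAC, roofing, insulation — every task.
Total fee: 10 + 5 = 15.
No cover costs less than 15.

15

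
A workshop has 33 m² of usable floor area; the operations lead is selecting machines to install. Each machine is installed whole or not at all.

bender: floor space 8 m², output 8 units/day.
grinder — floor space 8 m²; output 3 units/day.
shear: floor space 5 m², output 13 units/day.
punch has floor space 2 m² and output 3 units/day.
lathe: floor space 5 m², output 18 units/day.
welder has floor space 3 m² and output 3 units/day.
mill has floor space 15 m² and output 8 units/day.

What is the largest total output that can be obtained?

This is an integer program with binary decision variables.
bender + grinder + shear + punch + lathe + welder: floor space 8 + 8 + 5 + 2 + 5 + 3 = 31 ≤ 33, output 8 + 3 + 13 + 3 + 18 + 3 = 48.
bender + shear + lathe + mill: floor space 8 + 5 + 5 + 15 = 33 ≤ 33, output 8 + 13 + 18 + 8 = 47.
bender + shear + punch + lathe + welder: floor space 8 + 5 + 2 + 5 + 3 = 23 ≤ 33, output 8 + 13 + 3 + 18 + 3 = 45.
Best is bender, grinder, shear, punch, lathe, and welder with total output 48.

48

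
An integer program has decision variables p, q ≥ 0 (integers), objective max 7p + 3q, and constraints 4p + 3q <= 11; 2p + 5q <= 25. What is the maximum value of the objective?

Relaxing integrality, the LP optimum is 19.25 at (p,q) = (2.75, 0), which is not an integer point.
(p,q)=(2,1): 4·2+3·1=11≤11, 2·2+5·1=9≤25, objective 17.
(p,q)=(2,0): 4·2+3·0=8≤11, 2·2+5·0=4≤25, objective 14.
The best lattice point is (2,1), giving 17.

17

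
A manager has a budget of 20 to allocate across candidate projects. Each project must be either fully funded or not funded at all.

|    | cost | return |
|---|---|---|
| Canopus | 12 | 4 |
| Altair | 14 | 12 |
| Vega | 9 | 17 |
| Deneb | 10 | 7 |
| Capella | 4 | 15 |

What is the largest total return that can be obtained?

32

This is a 0-1 knapsack instance.
Allowing fractional choices, the relaxed optimum would be about 38.0, but projects are indivisible.
Altair + Capella: cost 14 + 4 = 18 ≤ 20, return 12 + 15 = 27.
Vega + Deneb: cost 9 + 10 = 19 ≤ 20, return 17 + 7 = 24.
Vega + Capella: cost 9 + 4 = 13 ≤ 20, return 17 + 15 = 32.
Best is Vega and Capella with total return 32.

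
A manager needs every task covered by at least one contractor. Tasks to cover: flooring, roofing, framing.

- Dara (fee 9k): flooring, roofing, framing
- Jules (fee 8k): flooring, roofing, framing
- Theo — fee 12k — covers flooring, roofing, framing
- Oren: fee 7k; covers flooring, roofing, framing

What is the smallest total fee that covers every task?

7

Oren alone covers flooring, roofing, framing — every task.
Total fee: 7.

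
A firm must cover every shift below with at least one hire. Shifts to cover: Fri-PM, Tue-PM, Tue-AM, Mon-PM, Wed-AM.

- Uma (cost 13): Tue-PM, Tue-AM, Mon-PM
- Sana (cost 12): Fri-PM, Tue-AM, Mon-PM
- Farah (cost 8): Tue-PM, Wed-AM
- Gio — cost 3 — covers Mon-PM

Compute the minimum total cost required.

This is a weighted set-cover instance.
Choose Sana and Farah: together they cover Fri-PM, Tue-PM, Tue-AM, Mon-PM, Wed-AM — every shift.
Total cost: 12 + 8 = 20.

20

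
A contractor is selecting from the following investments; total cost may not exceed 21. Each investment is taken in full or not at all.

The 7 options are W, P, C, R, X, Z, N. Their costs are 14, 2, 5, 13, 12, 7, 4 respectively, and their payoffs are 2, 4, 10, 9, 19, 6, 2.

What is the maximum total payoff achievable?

33

C + X: cost 5 + 12 = 17 ≤ 21, payoff 10 + 19 = 29.
C + X + N: cost 5 + 12 + 4 = 21 ≤ 21, payoff 10 + 19 + 2 = 31.
P + C + X: cost 2 + 5 + 12 = 19 ≤ 21, payoff 4 + 10 + 19 = 33.
Best is P, C, and X with total payoff 33.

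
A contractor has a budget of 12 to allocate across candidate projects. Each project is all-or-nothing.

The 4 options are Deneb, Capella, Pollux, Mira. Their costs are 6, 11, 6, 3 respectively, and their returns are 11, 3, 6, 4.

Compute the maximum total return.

17

This is a 0-1 knapsack instance.
Take Deneb and Pollux: cost 6 + 6 = 12 ≤ 12, return 11 + 6 = 17.
No other feasible combination does better.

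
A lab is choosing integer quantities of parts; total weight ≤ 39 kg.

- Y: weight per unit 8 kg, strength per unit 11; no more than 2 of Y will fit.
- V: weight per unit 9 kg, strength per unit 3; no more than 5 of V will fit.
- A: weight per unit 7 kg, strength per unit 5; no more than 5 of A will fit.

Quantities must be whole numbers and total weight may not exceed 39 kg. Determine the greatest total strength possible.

Y has the best ratio (11/8); taking only Y gives at most 2×11 = 22 (stopped by the supply cap of 2).
Mixing does better — 2×Y and 3×A: weight 37 ≤ 39, strength 2·11 + 3·5 = 37.

37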